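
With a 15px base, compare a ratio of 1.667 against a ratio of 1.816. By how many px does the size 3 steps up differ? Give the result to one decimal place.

20.3px

At 1.667: 15.0 × 1.667³ = 69.486px
At 1.816: 15.0 × 1.816³ = 89.834px
Difference: 89.834 − 69.486 = 20.348px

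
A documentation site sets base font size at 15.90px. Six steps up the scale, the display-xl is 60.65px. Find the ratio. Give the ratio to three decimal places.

The ratio satisfies 15.90 × r⁶ = 60.65, so r = (60.65 / 15.90)^(1/6).
r = 3.8145^(1/6) ≈ 1.2500

1.250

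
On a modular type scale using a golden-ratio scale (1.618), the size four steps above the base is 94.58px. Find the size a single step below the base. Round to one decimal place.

94.58 ÷ 1.618⁵ = 94.58 ÷ 11.08901 ≈ 8.529

8.5px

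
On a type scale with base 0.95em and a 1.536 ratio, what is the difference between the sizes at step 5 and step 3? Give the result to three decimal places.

Step 3: 0.95 × 1.536³ = 3.44268em
Step 5: 0.95 × 1.536⁵ = 8.12231em
Difference: 8.12231 − 3.44268 = 4.67963em

4.680em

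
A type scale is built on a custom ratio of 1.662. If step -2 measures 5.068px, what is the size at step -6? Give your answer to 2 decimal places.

0.66px

5.068 ÷ 1.662⁴ = 5.068 ÷ 7.62999 ≈ 0.664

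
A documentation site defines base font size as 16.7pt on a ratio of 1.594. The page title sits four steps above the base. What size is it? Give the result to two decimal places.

Every step multiplies by the scale ratio.
16.7 × 1.594⁴ = 16.7 × 6.45585 ≈ 107.81

107.81pt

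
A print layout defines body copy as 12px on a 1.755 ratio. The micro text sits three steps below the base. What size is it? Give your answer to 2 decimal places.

2.22px

12.0 ÷ 1.755³ = 12.0 ÷ 5.40544 ≈ 2.22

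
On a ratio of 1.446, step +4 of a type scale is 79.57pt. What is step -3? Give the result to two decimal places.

6.02pt

Moving from step +4 to step -3 is 7 steps down, so divide by r⁷.
79.57 ÷ 1.446⁷ = 79.57 ÷ 13.21837 ≈ 6.020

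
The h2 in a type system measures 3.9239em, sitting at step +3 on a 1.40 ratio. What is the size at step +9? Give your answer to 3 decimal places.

29.545em

3.9239 × 1.40⁶ = 3.9239 × 7.52954 ≈ 29.545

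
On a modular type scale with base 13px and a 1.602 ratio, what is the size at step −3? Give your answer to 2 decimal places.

3.16px

A modular type scale is a geometric sequence: sizeₙ = base × rⁿ.
13.0 ÷ 1.602³ = 13.0 ÷ 4.11138 ≈ 3.16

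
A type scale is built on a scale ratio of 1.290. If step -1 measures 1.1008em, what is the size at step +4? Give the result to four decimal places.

3.9324em

Moving from step -1 to step +4 is 5 steps up, so multiply by r⁵.
1.1008 × 1.290⁵ = 1.1008 × 3.57231 ≈ 3.9324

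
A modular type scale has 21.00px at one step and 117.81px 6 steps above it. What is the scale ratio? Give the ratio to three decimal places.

1.333

The ratio satisfies 21.00 × r⁶ = 117.81, so r = (117.81 / 21.00)^(1/6).
r = 5.6100^(1/6) ≈ 1.3330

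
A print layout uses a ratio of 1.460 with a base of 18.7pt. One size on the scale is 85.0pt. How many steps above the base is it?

1.460ⁿ = 85.0 / 18.7 = 4.5455
n = ln(4.5455) / ln(1.460) = 1.5141 / 0.3784 ≈ 4.00

4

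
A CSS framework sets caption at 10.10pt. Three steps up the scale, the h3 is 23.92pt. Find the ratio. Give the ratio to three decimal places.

1.333

r³ = 23.92 / 10.10, so r = (23.92/10.10)^(1/3).
r = 2.3683^(1/3) ≈ 1.3329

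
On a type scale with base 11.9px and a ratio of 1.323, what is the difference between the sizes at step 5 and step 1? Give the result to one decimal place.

Step 1: 11.9 × 1.323 = 15.744px
Step 5: 11.9 × 1.323⁵ = 48.233px
Difference: 48.233 − 15.744 = 32.489px

32.5px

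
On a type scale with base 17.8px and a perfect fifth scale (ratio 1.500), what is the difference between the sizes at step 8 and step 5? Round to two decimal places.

321.03px

Step 5: 17.8 × 1.500⁵ = 135.1688px
Step 8: 17.8 × 1.500⁸ = 456.1945px
Difference: 456.1945 − 135.1688 = 321.0257px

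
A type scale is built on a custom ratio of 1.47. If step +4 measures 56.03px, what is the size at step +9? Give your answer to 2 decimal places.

56.03 × 1.47⁵ = 56.03 × 6.86415 ≈ 384.598

384.60px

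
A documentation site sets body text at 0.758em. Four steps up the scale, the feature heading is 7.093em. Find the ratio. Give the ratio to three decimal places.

The ratio satisfies 0.758 × r⁴ = 7.093, so r = (7.093 / 0.758)^(1/4).
r = 9.3575^(1/4) ≈ 1.7490

1.749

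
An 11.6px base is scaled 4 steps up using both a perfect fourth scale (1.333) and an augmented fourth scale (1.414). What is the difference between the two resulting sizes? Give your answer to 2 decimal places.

Perfect fourth: 11.6 × 1.333⁴ = 36.6251px
Augmented fourth: 11.6 × 1.414⁴ = 46.3720px
Difference: 46.3720 − 36.6251 = 9.7469px

9.75px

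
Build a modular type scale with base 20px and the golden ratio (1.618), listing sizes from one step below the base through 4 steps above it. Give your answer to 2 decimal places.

Step -1: 20.0 ÷ 1.618 = 12.36
Step 0: 20px
Step 1: 20.0 × 1.618 = 32.36
Step 2: 20.0 × 1.618² = 52.36
Step 3: 20.0 × 1.618³ = 84.72
Step 4: 20.0 × 1.618⁴ = 137.07

12.36px, 20.00px, 32.36px, 52.36px, 84.72px, 137.07px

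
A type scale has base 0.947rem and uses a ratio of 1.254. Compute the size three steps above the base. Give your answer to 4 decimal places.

Every step multiplies by the scale ratio.
0.947 × 1.254³ = 0.947 × 1.97194 ≈ 1.8674

1.8674rem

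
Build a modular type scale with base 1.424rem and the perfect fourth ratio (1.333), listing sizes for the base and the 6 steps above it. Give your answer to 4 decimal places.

Step 0: 1.424rem
Step 1: 1.424 × 1.333 = 1.8982
Step 2: 1.424 × 1.333² = 2.5303
Step 3: 1.424 × 1.333³ = 3.3729
Step 4: 1.424 × 1.333⁴ = 4.4960
Step 5: 1.424 × 1.333⁵ = 5.9932
Step 6: 1.424 × 1.333⁶ = 7.9890

1.4240rem, 1.8982rem, 2.5303rem, 3.3729rem, 4.4960rem, 5.9932rem, 7.9890rem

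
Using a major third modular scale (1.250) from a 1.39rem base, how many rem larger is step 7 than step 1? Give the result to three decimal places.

4.891rem

Step 1: 1.39 × 1.250 = 1.73750rem
Step 7: 1.39 × 1.250⁷ = 6.62804rem
Difference: 6.62804 − 1.73750 = 4.89054rem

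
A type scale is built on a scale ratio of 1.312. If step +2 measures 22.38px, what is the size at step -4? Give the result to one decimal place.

22.38 ÷ 1.312⁶ = 22.38 ÷ 5.10039 ≈ 4.388

4.4px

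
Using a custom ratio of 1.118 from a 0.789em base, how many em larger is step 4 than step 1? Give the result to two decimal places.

0.35em

Step 1: 0.789 × 1.118 = 0.8821em
Step 4: 0.789 × 1.118⁴ = 1.2327em
Difference: 1.2327 − 0.8821 = 0.3506em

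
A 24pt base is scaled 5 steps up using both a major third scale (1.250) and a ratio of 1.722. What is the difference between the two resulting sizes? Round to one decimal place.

290.2pt

Major third: 24.0 × 1.250⁵ = 73.242pt
At 1.722: 24.0 × 1.722⁵ = 363.393pt
Difference: 363.393 − 73.242 = 290.151pt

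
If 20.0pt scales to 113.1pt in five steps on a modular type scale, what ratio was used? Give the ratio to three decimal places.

1.414

The ratio satisfies 20.0 × r⁵ = 113.1, so r = (113.1 / 20.0)^(1/5).
r = 5.6550^(1/5) ≈ 1.4141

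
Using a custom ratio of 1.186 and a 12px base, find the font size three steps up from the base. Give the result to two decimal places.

20.02px

Every step multiplies by the scale ratio.
12.0 × 1.186³ = 12.0 × 1.66822 ≈ 20.02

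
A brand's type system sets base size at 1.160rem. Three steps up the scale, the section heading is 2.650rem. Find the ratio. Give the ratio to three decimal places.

r³ = 2.650 / 1.160, so r = (2.650/1.160)^(1/3).
r = 2.2845^(1/3) ≈ 1.3170

1.317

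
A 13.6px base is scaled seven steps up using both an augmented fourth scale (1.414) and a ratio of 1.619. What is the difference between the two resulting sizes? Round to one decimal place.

Augmented fourth: 13.6 × 1.414⁷ = 153.704px
At 1.619: 13.6 × 1.619⁷ = 396.522px
Difference: 396.522 − 153.704 = 242.818px

242.8px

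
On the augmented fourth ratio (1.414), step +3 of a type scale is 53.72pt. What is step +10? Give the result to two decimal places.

607.13pt

53.72 × 1.414⁷ = 53.72 × 11.30175 ≈ 607.130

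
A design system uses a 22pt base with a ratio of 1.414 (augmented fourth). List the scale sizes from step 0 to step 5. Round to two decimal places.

22.00pt, 31.11pt, 43.99pt, 62.20pt, 87.95pt, 124.36pt

Step 0: 22pt
Step 1: 22.0 × 1.414 = 31.11
Step 2: 22.0 × 1.414² = 43.99
Step 3: 22.0 × 1.414³ = 62.20
Step 4: 22.0 × 1.414⁴ = 87.95
Step 5: 22.0 × 1.414⁵ = 124.36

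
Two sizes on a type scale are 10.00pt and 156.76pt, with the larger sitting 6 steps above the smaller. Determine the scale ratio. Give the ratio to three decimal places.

r⁶ = 156.76 / 10.00, so r = (156.76/10.00)^(1/6).
r = 15.6760^(1/6) ≈ 1.5820

1.582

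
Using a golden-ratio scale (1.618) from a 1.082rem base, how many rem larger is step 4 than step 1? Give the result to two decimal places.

5.66rem

Step 1: 1.082 × 1.618 = 1.7507rem
Step 4: 1.082 × 1.618⁴ = 7.4155rem
Difference: 7.4155 − 1.7507 = 5.6648rem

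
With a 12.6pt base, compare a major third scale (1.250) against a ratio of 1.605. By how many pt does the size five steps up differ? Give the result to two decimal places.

Major third: 12.6 × 1.250⁵ = 38.4521pt
At 1.605: 12.6 × 1.605⁵ = 134.1979pt
Difference: 134.1979 − 38.4521 = 95.7458pt

95.75pt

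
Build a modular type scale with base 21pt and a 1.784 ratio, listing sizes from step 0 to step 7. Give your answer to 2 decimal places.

Step 0: 21pt
Step 1: 21.0 × 1.784 = 37.46
Step 2: 21.0 × 1.784² = 66.84
Step 3: 21.0 × 1.784³ = 119.24
Step 4: 21.0 × 1.784⁴ = 212.72
Step 5: 21.0 × 1.784⁵ = 379.48
Step 6: 21.0 × 1.784⁶ = 677.00
Step 7: 21.0 × 1.784⁷ = 1207.77

21.00pt, 37.46pt, 66.84pt, 119.24pt, 212.72pt, 379.48pt, 677.00pt, 1207.77pt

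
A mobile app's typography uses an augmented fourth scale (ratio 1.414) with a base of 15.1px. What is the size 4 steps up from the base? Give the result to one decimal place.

15.1 × 1.414⁴ = 15.1 × 3.99758 ≈ 60.36

60.4px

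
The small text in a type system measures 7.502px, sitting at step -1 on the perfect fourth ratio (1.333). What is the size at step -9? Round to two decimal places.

0.75px

The gap is -9 − (-1) = -8 steps, so the factor is 1.333^-8.
7.502 ÷ 1.333⁸ = 7.502 ÷ 9.96876 ≈ 0.753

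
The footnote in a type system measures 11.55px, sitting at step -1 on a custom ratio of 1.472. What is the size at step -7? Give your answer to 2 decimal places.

11.55 ÷ 1.472⁶ = 11.55 ÷ 10.17295 ≈ 1.135

1.14px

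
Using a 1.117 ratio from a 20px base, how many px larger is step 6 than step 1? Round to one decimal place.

16.5px

Step 1: 20.0 × 1.117 = 22.340px
Step 6: 20.0 × 1.117⁶ = 38.846px
Difference: 38.846 − 22.340 = 16.506px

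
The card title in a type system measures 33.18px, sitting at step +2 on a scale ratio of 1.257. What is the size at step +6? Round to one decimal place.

82.8px

33.18 × 1.257⁴ = 33.18 × 2.49655 ≈ 82.836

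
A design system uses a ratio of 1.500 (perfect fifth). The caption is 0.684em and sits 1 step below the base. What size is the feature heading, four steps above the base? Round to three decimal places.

5.194em

Moving from step -1 to step +4 is 5 steps up, so multiply by r⁵.
0.684 × 1.500⁵ = 0.684 × 7.59375 ≈ 5.194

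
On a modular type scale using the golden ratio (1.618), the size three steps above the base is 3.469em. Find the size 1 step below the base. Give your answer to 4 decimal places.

3.469 ÷ 1.618⁴ = 3.469 ÷ 6.85353 ≈ 0.5062

0.5062em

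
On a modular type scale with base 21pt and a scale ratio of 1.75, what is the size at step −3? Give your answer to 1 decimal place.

3.9pt

21.0 ÷ 1.75³ = 21.0 ÷ 5.35938 ≈ 3.92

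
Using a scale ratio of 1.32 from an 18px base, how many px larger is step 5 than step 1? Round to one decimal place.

48.4px

Step 1: 18.0 × 1.32 = 23.760px
Step 5: 18.0 × 1.32⁵ = 72.134px
Difference: 72.134 − 23.760 = 48.374px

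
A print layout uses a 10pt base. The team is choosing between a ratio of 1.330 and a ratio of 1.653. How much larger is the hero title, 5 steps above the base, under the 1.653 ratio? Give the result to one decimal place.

81.8pt

At 1.330: 10.0 × 1.330⁵ = 41.616pt
At 1.653: 10.0 × 1.653⁵ = 123.414pt
Difference: 123.414 − 41.616 = 81.798pt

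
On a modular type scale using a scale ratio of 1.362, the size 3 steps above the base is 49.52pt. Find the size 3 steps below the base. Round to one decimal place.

49.52 ÷ 1.362⁶ = 49.52 ÷ 6.38356 ≈ 7.757

7.8pt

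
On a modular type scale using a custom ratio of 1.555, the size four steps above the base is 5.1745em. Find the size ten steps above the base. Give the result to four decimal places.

73.1561em

Moving from step +4 to step +10 is 6 steps up, so multiply by r⁶.
5.1745 × 1.555⁶ = 5.1745 × 14.13782 ≈ 73.1561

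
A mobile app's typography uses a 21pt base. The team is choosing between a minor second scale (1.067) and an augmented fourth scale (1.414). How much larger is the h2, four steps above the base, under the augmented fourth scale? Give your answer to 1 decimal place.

56.7pt

Minor second: 21.0 × 1.067⁴ = 27.219pt
Augmented fourth: 21.0 × 1.414⁴ = 83.949pt
Difference: 83.949 − 27.219 = 56.730pt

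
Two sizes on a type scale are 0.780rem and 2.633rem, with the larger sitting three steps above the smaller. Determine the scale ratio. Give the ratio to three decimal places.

1.500

r³ = 2.633 / 0.780, so r = (2.633/0.780)^(1/3).
r = 3.3756^(1/3) ≈ 1.5001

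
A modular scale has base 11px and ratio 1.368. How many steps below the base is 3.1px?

4

1.368ⁿ = 11 / 3.1 = 3.5484
n = ln(3.5484) / ln(1.368) = 1.2665 / 0.3133 ≈ 4.04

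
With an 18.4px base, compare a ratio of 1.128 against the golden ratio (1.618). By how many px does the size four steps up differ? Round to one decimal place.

96.3px

At 1.128: 18.4 × 1.128⁴ = 29.789px
Golden ratio: 18.4 × 1.618⁴ = 126.105px
Difference: 126.105 − 29.789 = 96.316px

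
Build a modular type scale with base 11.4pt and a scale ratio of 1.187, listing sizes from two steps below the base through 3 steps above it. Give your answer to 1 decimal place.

8.1pt, 9.6pt, 11.4pt, 13.5pt, 16.1pt, 19.1pt

Step -2: 11.4 ÷ 1.187² = 8.1
Step -1: 11.4 ÷ 1.187 = 9.6
Step 0: 11.4pt
Step 1: 11.4 × 1.187 = 13.5
Step 2: 11.4 × 1.187² = 16.1
Step 3: 11.4 × 1.187³ = 19.1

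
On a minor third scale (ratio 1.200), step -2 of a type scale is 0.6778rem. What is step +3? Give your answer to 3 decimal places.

0.6778 × 1.200⁵ = 0.6778 × 2.48832 ≈ 1.687

1.687rem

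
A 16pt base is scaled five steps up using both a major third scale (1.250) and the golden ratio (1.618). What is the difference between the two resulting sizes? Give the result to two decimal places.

Major third: 16.0 × 1.250⁵ = 48.8281pt
Golden ratio: 16.0 × 1.618⁵ = 177.4241pt
Difference: 177.4241 − 48.8281 = 128.5960pt

128.60pt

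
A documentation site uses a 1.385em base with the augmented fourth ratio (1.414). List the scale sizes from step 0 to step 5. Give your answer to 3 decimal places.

1.385em, 1.958em, 2.769em, 3.916em, 5.537em, 7.829em

Step 0: 1.385em
Step 1: 1.385 × 1.414 = 1.958
Step 2: 1.385 × 1.414² = 2.769
Step 3: 1.385 × 1.414³ = 3.916
Step 4: 1.385 × 1.414⁴ = 5.537
Step 5: 1.385 × 1.414⁵ = 7.829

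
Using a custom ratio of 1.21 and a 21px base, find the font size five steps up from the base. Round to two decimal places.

21.0 × 1.21⁵ = 21.0 × 2.59374 ≈ 54.47

54.47px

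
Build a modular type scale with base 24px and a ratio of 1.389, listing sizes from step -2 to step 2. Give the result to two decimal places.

12.44px, 17.28px, 24.00px, 33.34px, 46.30px

Step -2: 24.0 ÷ 1.389² = 12.44
Step -1: 24.0 ÷ 1.389 = 17.28
Step 0: 24px
Step 1: 24.0 × 1.389 = 33.34
Step 2: 24.0 × 1.389² = 46.30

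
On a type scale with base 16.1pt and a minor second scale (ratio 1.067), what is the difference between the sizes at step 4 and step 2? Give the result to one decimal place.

Step 2: 16.1 × 1.067² = 18.330pt
Step 4: 16.1 × 1.067⁴ = 20.868pt
Difference: 20.868 − 18.330 = 2.538pt

2.5pt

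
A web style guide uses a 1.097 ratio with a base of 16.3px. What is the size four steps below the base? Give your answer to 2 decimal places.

11.26px

A modular type scale is a geometric sequence: sizeₙ = base × rⁿ.
16.3 ÷ 1.097⁴ = 16.3 ÷ 1.44819 ≈ 11.26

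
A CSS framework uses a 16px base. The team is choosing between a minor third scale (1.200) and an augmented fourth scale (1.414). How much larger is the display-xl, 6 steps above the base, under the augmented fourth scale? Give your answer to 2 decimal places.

80.11px

Minor third: 16.0 × 1.200⁶ = 47.7757px
Augmented fourth: 16.0 × 1.414⁶ = 127.8841px
Difference: 127.8841 − 47.7757 = 80.1084px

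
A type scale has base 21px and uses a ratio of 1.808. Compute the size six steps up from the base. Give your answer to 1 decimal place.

21.0 × 1.808⁶ = 21.0 × 34.92935 ≈ 733.52

733.5px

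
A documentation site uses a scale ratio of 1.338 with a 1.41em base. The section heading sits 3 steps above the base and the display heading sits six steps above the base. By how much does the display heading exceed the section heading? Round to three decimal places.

4.713em

Step 3: 1.41 × 1.338³ = 3.37744em
Step 6: 1.41 × 1.338⁶ = 8.09014em
Difference: 8.09014 − 3.37744 = 4.71270em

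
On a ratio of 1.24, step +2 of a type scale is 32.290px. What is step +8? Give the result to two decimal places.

The gap is 8 − (2) = 6 steps, so the factor is 1.24^6.
32.290 × 1.24⁶ = 32.290 × 3.63522 ≈ 117.381

117.38px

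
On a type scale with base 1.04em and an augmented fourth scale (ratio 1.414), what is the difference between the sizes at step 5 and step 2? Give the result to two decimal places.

Step 2: 1.04 × 1.414² = 2.0794em
Step 5: 1.04 × 1.414⁵ = 5.8787em
Difference: 5.8787 − 2.0794 = 3.7993em

3.80em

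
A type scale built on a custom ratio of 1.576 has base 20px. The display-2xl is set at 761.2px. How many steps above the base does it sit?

1.576ⁿ = 761.2 / 20 = 38.0600
n = ln(38.0600) / ln(1.576) = 3.6392 / 0.4549 ≈ 8.00

8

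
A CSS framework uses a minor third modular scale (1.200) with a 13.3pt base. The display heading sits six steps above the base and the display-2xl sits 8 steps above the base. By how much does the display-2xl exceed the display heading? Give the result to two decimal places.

Step 6: 13.3 × 1.200⁶ = 39.7136pt
Step 8: 13.3 × 1.200⁸ = 57.1876pt
Difference: 57.1876 − 39.7136 = 17.4740pt

17.47pt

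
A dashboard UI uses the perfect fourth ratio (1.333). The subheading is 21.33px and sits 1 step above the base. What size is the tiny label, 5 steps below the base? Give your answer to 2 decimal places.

Moving from step +1 to step -5 is 6 steps down, so divide by r⁶.
21.33 ÷ 1.333⁶ = 21.33 ÷ 5.61023 ≈ 3.802

3.80px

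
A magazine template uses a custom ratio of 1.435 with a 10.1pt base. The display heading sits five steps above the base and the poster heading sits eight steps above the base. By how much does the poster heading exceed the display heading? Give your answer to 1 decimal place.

Step 5: 10.1 × 1.435⁵ = 61.458pt
Step 8: 10.1 × 1.435⁸ = 181.609pt
Difference: 181.609 − 61.458 = 120.151pt

120.2pt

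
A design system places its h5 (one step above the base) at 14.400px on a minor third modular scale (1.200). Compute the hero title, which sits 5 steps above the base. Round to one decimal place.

14.400 × 1.200⁴ = 14.400 × 2.07360 ≈ 29.860

29.9px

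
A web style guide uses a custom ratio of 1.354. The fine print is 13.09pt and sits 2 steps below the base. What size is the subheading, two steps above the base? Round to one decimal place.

44.0pt

The gap is 2 − (-2) = 4 steps, so the factor is 1.354^4.
13.09 × 1.354⁴ = 13.09 × 3.36105 ≈ 43.996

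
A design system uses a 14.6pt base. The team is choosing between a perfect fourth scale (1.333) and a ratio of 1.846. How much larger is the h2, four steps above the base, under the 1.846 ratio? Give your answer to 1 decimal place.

Perfect fourth: 14.6 × 1.333⁴ = 46.097pt
At 1.846: 14.6 × 1.846⁴ = 169.543pt
Difference: 169.543 − 46.097 = 123.446pt

123.4pt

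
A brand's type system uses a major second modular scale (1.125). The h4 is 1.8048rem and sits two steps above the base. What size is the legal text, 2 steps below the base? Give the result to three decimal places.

1.127rem

The gap is -2 − (2) = -4 steps, so the factor is 1.125^-4.
1.8048 ÷ 1.125⁴ = 1.8048 ÷ 1.60181 ≈ 1.127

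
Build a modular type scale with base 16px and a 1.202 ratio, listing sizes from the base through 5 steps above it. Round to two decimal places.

Step 0: 16px
Step 1: 16.0 × 1.202 = 19.23
Step 2: 16.0 × 1.202² = 23.12
Step 3: 16.0 × 1.202³ = 27.79
Step 4: 16.0 × 1.202⁴ = 33.40
Step 5: 16.0 × 1.202⁵ = 40.15

16.00px, 19.23px, 23.12px, 27.79px, 33.40px, 40.15px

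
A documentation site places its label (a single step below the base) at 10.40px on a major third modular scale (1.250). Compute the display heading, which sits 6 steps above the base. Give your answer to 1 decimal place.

The gap is 6 − (-1) = 7 steps, so the factor is 1.250^7.
10.40 × 1.250⁷ = 10.40 × 4.76837 ≈ 49.591

49.6px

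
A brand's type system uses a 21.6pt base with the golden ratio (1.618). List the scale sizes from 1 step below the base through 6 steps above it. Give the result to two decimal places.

Step -1: 21.6 ÷ 1.618 = 13.35
Step 0: 21.6pt
Step 1: 21.6 × 1.618 = 34.95
Step 2: 21.6 × 1.618² = 56.55
Step 3: 21.6 × 1.618³ = 91.49
Step 4: 21.6 × 1.618⁴ = 148.04
Step 5: 21.6 × 1.618⁵ = 239.52
Step 6: 21.6 × 1.618⁶ = 387.55

13.35pt, 21.60pt, 34.95pt, 56.55pt, 91.49pt, 148.04pt, 239.52pt, 387.55pt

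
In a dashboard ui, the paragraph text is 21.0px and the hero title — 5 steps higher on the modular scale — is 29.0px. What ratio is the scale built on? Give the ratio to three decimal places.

1.067

The ratio satisfies 21.0 × r⁵ = 29.0, so r = (29.0 / 21.0)^(1/5).
r = 1.3810^(1/5) ≈ 1.0667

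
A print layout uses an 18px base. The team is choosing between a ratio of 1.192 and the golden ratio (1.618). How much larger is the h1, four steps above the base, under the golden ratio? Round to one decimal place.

87.0px

At 1.192: 18.0 × 1.192⁴ = 36.339px
Golden ratio: 18.0 × 1.618⁴ = 123.363px
Difference: 123.363 − 36.339 = 87.024px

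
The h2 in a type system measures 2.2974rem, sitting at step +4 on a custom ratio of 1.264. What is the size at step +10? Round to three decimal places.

9.370rem

Moving from step +4 to step +10 is 6 steps up, so multiply by r⁶.
2.2974 × 1.264⁶ = 2.2974 × 4.07833 ≈ 9.370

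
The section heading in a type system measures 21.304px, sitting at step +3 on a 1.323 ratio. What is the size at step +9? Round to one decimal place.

114.2px

21.304 × 1.323⁶ = 21.304 × 5.36240 ≈ 114.241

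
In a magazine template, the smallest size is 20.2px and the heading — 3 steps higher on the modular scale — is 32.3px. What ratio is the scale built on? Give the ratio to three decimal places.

1.169

The ratio satisfies 20.2 × r³ = 32.3, so r = (32.3 / 20.2)^(1/3).
r = 1.5990^(1/3) ≈ 1.1694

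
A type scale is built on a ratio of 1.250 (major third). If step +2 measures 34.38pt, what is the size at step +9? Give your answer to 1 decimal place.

163.9pt

34.38 × 1.250⁷ = 34.38 × 4.76837 ≈ 163.937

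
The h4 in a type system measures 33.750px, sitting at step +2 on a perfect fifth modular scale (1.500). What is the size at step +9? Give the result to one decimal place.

576.7px

33.750 × 1.500⁷ = 33.750 × 17.08594 ≈ 576.650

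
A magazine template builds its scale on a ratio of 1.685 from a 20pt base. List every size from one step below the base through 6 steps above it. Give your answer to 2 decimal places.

Step -1: 20.0 ÷ 1.685 = 11.87
Step 0: 20pt
Step 1: 20.0 × 1.685 = 33.70
Step 2: 20.0 × 1.685² = 56.78
Step 3: 20.0 × 1.685³ = 95.68
Step 4: 20.0 × 1.685⁴ = 161.22
Step 5: 20.0 × 1.685⁵ = 271.66
Step 6: 20.0 × 1.685⁶ = 457.75

11.87pt, 20.00pt, 33.70pt, 56.78pt, 95.68pt, 161.22pt, 271.66pt, 457.75pt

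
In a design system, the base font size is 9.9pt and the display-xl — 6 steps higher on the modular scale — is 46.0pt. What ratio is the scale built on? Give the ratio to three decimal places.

1.292

The ratio satisfies 9.9 × r⁶ = 46.0, so r = (46.0 / 9.9)^(1/6).
r = 4.6465^(1/6) ≈ 1.2918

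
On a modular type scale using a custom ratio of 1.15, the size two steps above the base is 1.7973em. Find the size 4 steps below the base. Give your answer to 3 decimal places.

0.777em

Moving from step +2 to step -4 is 6 steps down, so divide by r⁶.
1.7973 ÷ 1.15⁶ = 1.7973 ÷ 2.31306 ≈ 0.777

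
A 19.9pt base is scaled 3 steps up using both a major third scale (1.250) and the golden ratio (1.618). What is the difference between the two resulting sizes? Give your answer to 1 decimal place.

Major third: 19.9 × 1.250³ = 38.867pt
Golden ratio: 19.9 × 1.618³ = 84.292pt
Difference: 84.292 − 38.867 = 45.425pt

45.4pt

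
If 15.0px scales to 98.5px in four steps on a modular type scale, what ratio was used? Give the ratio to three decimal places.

1.601

r⁴ = 98.5 / 15.0, so r = (98.5/15.0)^(1/4).
r = 6.5667^(1/4) ≈ 1.6008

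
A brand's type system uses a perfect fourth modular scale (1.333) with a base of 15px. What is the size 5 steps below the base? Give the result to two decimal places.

Every step multiplies by the scale ratio.
15.0 ÷ 1.333⁵ = 15.0 ÷ 4.20873 ≈ 3.56

3.56px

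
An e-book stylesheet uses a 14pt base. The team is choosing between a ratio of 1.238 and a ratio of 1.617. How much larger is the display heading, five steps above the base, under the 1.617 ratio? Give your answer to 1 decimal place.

At 1.238: 14.0 × 1.238⁵ = 40.713pt
At 1.617: 14.0 × 1.617⁵ = 154.767pt
Difference: 154.767 − 40.713 = 114.054pt

114.1pt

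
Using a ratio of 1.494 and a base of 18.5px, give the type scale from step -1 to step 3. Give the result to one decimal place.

12.4px, 18.5px, 27.6px, 41.3px, 61.7px

Step -1: 18.5 ÷ 1.494 = 12.4
Step 0: 18.5px
Step 1: 18.5 × 1.494 = 27.6
Step 2: 18.5 × 1.494² = 41.3
Step 3: 18.5 × 1.494³ = 61.7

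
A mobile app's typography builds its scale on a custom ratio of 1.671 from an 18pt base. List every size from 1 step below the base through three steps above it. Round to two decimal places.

10.77pt, 18.00pt, 30.08pt, 50.26pt, 83.99pt

Step -1: 18.0 ÷ 1.671 = 10.77
Step 0: 18pt
Step 1: 18.0 × 1.671 = 30.08
Step 2: 18.0 × 1.671² = 50.26
Step 3: 18.0 × 1.671³ = 83.99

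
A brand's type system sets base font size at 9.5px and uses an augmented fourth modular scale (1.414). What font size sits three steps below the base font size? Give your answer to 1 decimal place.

A modular type scale is a geometric sequence: sizeₙ = base × rⁿ.
9.5 ÷ 1.414³ = 9.5 ÷ 2.82715 ≈ 3.36

3.4px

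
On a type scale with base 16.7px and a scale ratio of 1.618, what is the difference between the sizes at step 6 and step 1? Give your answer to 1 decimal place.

Step 1: 16.7 × 1.618 = 27.021px
Step 6: 16.7 × 1.618⁶ = 299.632px
Difference: 299.632 − 27.021 = 272.611px

272.6px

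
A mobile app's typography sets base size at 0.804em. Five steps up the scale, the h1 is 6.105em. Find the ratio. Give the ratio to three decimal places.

1.500

r⁵ = 6.105 / 0.804, so r = (6.105/0.804)^(1/5).
r = 7.5933^(1/5) ≈ 1.5000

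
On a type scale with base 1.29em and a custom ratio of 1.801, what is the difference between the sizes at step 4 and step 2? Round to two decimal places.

9.39em

Step 2: 1.29 × 1.801² = 4.1842em
Step 4: 1.29 × 1.801⁴ = 13.5720em
Difference: 13.5720 − 4.1842 = 9.3878em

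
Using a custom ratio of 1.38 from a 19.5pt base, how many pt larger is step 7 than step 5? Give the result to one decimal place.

Step 5: 19.5 × 1.38⁵ = 97.596pt
Step 7: 19.5 × 1.38⁷ = 185.861pt
Difference: 185.861 − 97.596 = 88.265pt

88.3pt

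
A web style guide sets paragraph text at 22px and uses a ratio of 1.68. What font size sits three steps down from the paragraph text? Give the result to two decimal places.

4.64px

Each step on a modular scale multiplies by the ratio, so the size n steps from the base is base × ratioⁿ.
22.0 ÷ 1.68³ = 22.0 ÷ 4.74163 ≈ 4.64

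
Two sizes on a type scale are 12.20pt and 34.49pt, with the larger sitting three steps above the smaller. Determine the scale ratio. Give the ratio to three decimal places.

r³ = 34.49 / 12.20, so r = (34.49/12.20)^(1/3).
r = 2.8270^(1/3) ≈ 1.4140

1.414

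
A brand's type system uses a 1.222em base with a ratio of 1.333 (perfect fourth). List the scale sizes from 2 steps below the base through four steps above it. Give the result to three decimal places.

0.688em, 0.917em, 1.222em, 1.629em, 2.171em, 2.894em, 3.858em

Step -2: 1.222 ÷ 1.333² = 0.688
Step -1: 1.222 ÷ 1.333 = 0.917
Step 0: 1.222em
Step 1: 1.222 × 1.333 = 1.629
Step 2: 1.222 × 1.333² = 2.171
Step 3: 1.222 × 1.333³ = 2.894
Step 4: 1.222 × 1.333⁴ = 3.858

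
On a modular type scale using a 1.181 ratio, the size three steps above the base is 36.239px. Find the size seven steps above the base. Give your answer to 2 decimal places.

36.239 × 1.181⁴ = 36.239 × 1.94536 ≈ 70.498

70.50px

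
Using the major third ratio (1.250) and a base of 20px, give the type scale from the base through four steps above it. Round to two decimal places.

Step 0: 20px
Step 1: 20.0 × 1.250 = 25.00
Step 2: 20.0 × 1.250² = 31.25
Step 3: 20.0 × 1.250³ = 39.06
Step 4: 20.0 × 1.250⁴ = 48.83

20.00px, 25.00px, 31.25px, 39.06px, 48.83px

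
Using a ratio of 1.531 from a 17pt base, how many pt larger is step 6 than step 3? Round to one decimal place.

Step 3: 17.0 × 1.531³ = 61.006pt
Step 6: 17.0 × 1.531⁶ = 218.927pt
Difference: 218.927 − 61.006 = 157.921pt

157.9pt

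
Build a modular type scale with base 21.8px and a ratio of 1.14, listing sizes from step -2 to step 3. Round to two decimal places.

16.77px, 19.12px, 21.80px, 24.85px, 28.33px, 32.30px

Step -2: 21.8 ÷ 1.14² = 16.77
Step -1: 21.8 ÷ 1.14 = 19.12
Step 0: 21.8px
Step 1: 21.8 × 1.14 = 24.85
Step 2: 21.8 × 1.14² = 28.33
Step 3: 21.8 × 1.14³ = 32.30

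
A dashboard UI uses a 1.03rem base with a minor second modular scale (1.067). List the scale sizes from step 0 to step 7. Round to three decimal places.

Step 0: 1.03rem
Step 1: 1.03 × 1.067 = 1.099
Step 2: 1.03 × 1.067² = 1.173
Step 3: 1.03 × 1.067³ = 1.251
Step 4: 1.03 × 1.067⁴ = 1.335
Step 5: 1.03 × 1.067⁵ = 1.424
Step 6: 1.03 × 1.067⁶ = 1.520
Step 7: 1.03 × 1.067⁷ = 1.622

1.030rem, 1.099rem, 1.173rem, 1.251rem, 1.335rem, 1.424rem, 1.520rem, 1.622rem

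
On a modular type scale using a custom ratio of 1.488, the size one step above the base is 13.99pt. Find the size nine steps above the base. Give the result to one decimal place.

13.99 × 1.488⁸ = 13.99 × 24.03386 ≈ 336.234

336.2pt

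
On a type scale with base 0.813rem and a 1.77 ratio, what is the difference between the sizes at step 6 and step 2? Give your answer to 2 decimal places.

22.45rem

Step 2: 0.813 × 1.77² = 2.5470rem
Step 6: 0.813 × 1.77⁶ = 24.9994rem
Difference: 24.9994 − 2.5470 = 22.4524rem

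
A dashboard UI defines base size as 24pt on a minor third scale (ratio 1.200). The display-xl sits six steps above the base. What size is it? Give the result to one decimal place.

Every step multiplies by the scale ratio.
24.0 × 1.200⁶ = 24.0 × 2.98598 ≈ 71.66

71.7pt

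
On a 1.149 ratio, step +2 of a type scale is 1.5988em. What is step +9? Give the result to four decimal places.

Moving from step +2 to step +9 is 7 steps up, so multiply by r⁷.
1.5988 × 1.149⁷ = 1.5988 × 2.64387 ≈ 4.2270

4.2270em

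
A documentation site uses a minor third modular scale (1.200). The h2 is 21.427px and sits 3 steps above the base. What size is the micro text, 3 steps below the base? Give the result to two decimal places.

The gap is -3 − (3) = -6 steps, so the factor is 1.200^-6.
21.427 ÷ 1.200⁶ = 21.427 ÷ 2.98598 ≈ 7.176

7.18px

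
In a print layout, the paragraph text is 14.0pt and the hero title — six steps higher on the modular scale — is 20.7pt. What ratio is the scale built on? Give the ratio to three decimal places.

The ratio satisfies 14.0 × r⁶ = 20.7, so r = (20.7 / 14.0)^(1/6).
r = 1.4786^(1/6) ≈ 1.0674

1.067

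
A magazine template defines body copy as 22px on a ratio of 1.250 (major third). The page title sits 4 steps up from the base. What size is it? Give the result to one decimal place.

Every step multiplies by the scale ratio.
22.0 × 1.250⁴ = 22.0 × 2.44141 ≈ 53.71

53.7px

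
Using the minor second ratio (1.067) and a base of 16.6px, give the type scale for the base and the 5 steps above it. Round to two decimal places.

Step 0: 16.6px
Step 1: 16.6 × 1.067 = 17.71
Step 2: 16.6 × 1.067² = 18.90
Step 3: 16.6 × 1.067³ = 20.17
Step 4: 16.6 × 1.067⁴ = 21.52
Step 5: 16.6 × 1.067⁵ = 22.96

16.60px, 17.71px, 18.90px, 20.17px, 21.52px, 22.96px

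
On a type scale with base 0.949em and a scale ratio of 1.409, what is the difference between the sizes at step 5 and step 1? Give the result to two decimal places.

Step 1: 0.949 × 1.409 = 1.3371em
Step 5: 0.949 × 1.409⁵ = 5.2701em
Difference: 5.2701 − 1.3371 = 3.9330em

3.93em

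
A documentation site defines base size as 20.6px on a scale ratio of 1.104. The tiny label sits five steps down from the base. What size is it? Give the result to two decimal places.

Each step on a modular scale multiplies by the ratio, so the size n steps from the base is base × ratioⁿ.
20.6 ÷ 1.104⁵ = 20.6 ÷ 1.64001 ≈ 12.56

12.56px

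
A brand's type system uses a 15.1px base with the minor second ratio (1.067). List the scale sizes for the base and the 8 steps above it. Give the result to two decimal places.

15.10px, 16.11px, 17.19px, 18.34px, 19.57px, 20.88px, 22.28px, 23.78px, 25.37px

Step 0: 15.1px
Step 1: 15.1 × 1.067 = 16.11
Step 2: 15.1 × 1.067² = 17.19
Step 3: 15.1 × 1.067³ = 18.34
Step 4: 15.1 × 1.067⁴ = 19.57
Step 5: 15.1 × 1.067⁵ = 20.88
Step 6: 15.1 × 1.067⁶ = 22.28
Step 7: 15.1 × 1.067⁷ = 23.78
Step 8: 15.1 × 1.067⁸ = 25.37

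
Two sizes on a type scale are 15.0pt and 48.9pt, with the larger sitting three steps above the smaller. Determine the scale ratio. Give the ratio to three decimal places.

1.483

The ratio satisfies 15.0 × r³ = 48.9, so r = (48.9 / 15.0)^(1/3).
r = 3.2600^(1/3) ≈ 1.4828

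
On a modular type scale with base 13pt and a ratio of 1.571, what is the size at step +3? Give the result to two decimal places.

13.0 × 1.571³ = 13.0 × 3.87729 ≈ 50.40

50.40pt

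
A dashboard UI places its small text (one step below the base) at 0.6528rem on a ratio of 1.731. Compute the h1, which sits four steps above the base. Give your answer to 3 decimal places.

10.145rem

Moving from step -1 to step +4 is 5 steps up, so multiply by r⁵.
0.6528 × 1.731⁵ = 0.6528 × 15.54123 ≈ 10.145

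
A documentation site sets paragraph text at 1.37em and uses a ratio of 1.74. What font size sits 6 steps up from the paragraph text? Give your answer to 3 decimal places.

38.020em

A modular type scale is a geometric sequence: sizeₙ = base × rⁿ.
1.37 × 1.74⁶ = 1.37 × 27.75208 ≈ 38.020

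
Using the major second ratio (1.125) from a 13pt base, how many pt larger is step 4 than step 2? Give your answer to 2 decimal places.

4.37pt

Step 2: 13.0 × 1.125² = 16.4531pt
Step 4: 13.0 × 1.125⁴ = 20.8235pt
Difference: 20.8235 − 16.4531 = 4.3704pt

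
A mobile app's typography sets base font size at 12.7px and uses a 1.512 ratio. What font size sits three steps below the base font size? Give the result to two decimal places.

3.67px

12.7 ÷ 1.512³ = 12.7 ÷ 3.45665 ≈ 3.67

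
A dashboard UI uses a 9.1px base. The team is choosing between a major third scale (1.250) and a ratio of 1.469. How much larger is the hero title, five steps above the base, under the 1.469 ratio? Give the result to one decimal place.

34.5px

Major third: 9.1 × 1.250⁵ = 27.771px
At 1.469: 9.1 × 1.469⁵ = 62.252px
Difference: 62.252 − 27.771 = 34.481px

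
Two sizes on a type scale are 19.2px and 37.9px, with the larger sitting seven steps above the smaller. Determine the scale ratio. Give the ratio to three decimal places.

r⁷ = 37.9 / 19.2, so r = (37.9/19.2)^(1/7).
r = 1.9740^(1/7) ≈ 1.1020

1.102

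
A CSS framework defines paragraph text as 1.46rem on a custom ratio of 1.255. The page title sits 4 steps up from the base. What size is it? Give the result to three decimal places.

A modular type scale is a geometric sequence: sizeₙ = base × rⁿ.
1.46 × 1.255⁴ = 1.46 × 2.48070 ≈ 3.622

3.622rem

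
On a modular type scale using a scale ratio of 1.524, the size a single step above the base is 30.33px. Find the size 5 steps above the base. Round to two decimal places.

163.61px

The gap is 5 − (1) = 4 steps, so the factor is 1.524^4.
30.33 × 1.524⁴ = 30.33 × 5.39436 ≈ 163.611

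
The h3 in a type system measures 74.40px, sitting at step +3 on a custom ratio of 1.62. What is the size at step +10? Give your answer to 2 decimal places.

2178.60px

The gap is 10 − (3) = 7 steps, so the factor is 1.62^7.
74.40 × 1.62⁷ = 74.40 × 29.28229 ≈ 2178.603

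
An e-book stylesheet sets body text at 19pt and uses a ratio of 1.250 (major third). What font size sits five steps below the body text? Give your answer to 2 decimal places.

6.23pt

Each step on a modular scale multiplies by the ratio, so the size n steps from the base is base × ratioⁿ.
19.0 ÷ 1.250⁵ = 19.0 ÷ 3.05176 ≈ 6.23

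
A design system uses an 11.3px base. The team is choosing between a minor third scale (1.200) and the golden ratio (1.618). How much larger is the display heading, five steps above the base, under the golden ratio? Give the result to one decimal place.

Minor third: 11.3 × 1.200⁵ = 28.118px
Golden ratio: 11.3 × 1.618⁵ = 125.306px
Difference: 125.306 − 28.118 = 97.188px

97.2px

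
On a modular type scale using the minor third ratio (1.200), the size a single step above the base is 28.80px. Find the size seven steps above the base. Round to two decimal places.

Moving from step +1 to step +7 is 6 steps up, so multiply by r⁶.
28.80 × 1.200⁶ = 28.80 × 2.98598 ≈ 85.996

86.00px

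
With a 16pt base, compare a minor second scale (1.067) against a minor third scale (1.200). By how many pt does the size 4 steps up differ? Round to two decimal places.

12.44pt

Minor second: 16.0 × 1.067⁴ = 20.7385pt
Minor third: 16.0 × 1.200⁴ = 33.1776pt
Difference: 33.1776 − 20.7385 = 12.4391pt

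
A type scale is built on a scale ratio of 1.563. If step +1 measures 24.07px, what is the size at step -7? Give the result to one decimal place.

The gap is -7 − (1) = -8 steps, so the factor is 1.563^-8.
24.07 ÷ 1.563⁸ = 24.07 ÷ 35.61819 ≈ 0.676

0.7px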